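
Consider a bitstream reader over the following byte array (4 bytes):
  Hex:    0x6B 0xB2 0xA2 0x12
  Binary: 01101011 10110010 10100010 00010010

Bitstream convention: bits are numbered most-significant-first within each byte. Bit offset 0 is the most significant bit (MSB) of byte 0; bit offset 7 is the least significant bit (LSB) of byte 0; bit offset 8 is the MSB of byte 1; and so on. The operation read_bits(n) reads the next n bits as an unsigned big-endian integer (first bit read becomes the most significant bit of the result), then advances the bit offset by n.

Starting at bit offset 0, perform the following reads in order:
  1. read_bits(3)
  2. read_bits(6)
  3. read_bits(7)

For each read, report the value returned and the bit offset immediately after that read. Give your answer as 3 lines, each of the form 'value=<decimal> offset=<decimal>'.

Answer: value=3 offset=3
value=23 offset=9
value=50 offset=16

Derivation:
Read 1: bits[0:3] width=3 -> value=3 (bin 011); offset now 3 = byte 0 bit 3; 29 bits remain
Read 2: bits[3:9] width=6 -> value=23 (bin 010111); offset now 9 = byte 1 bit 1; 23 bits remain
Read 3: bits[9:16] width=7 -> value=50 (bin 0110010); offset now 16 = byte 2 bit 0; 16 bits remain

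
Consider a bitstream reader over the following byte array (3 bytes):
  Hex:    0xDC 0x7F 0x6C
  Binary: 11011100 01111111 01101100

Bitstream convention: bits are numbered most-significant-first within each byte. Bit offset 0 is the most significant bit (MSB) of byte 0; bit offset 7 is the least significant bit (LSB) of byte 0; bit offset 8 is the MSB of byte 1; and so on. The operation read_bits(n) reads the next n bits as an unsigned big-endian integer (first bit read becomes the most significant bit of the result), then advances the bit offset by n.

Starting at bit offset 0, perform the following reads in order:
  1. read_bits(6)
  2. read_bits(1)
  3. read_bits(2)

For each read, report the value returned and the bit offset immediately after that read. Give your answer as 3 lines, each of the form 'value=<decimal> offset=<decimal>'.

Read 1: bits[0:6] width=6 -> value=55 (bin 110111); offset now 6 = byte 0 bit 6; 18 bits remain
Read 2: bits[6:7] width=1 -> value=0 (bin 0); offset now 7 = byte 0 bit 7; 17 bits remain
Read 3: bits[7:9] width=2 -> value=0 (bin 00); offset now 9 = byte 1 bit 1; 15 bits remain

Answer: value=55 offset=6
value=0 offset=7
value=0 offset=9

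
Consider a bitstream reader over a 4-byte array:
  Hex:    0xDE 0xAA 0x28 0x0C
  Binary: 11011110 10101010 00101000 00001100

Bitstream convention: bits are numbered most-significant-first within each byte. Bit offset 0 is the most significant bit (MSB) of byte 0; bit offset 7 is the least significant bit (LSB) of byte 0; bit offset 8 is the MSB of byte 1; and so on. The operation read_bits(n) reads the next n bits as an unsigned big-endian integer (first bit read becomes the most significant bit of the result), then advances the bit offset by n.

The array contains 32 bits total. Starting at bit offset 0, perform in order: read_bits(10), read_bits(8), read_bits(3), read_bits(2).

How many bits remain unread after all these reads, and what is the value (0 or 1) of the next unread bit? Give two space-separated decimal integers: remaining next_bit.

Answer: 9 0

Derivation:
Read 1: bits[0:10] width=10 -> value=890 (bin 1101111010); offset now 10 = byte 1 bit 2; 22 bits remain
Read 2: bits[10:18] width=8 -> value=168 (bin 10101000); offset now 18 = byte 2 bit 2; 14 bits remain
Read 3: bits[18:21] width=3 -> value=5 (bin 101); offset now 21 = byte 2 bit 5; 11 bits remain
Read 4: bits[21:23] width=2 -> value=0 (bin 00); offset now 23 = byte 2 bit 7; 9 bits remain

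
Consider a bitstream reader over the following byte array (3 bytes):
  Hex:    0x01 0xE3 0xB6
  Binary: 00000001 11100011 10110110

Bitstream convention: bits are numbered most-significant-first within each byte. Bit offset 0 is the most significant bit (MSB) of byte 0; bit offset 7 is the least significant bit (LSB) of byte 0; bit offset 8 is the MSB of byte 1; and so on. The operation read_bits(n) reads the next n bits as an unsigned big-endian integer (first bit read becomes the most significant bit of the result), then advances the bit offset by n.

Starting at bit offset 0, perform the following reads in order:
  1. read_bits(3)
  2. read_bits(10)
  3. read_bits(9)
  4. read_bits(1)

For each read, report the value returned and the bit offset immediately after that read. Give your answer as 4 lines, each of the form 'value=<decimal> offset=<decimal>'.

Read 1: bits[0:3] width=3 -> value=0 (bin 000); offset now 3 = byte 0 bit 3; 21 bits remain
Read 2: bits[3:13] width=10 -> value=60 (bin 0000111100); offset now 13 = byte 1 bit 5; 11 bits remain
Read 3: bits[13:22] width=9 -> value=237 (bin 011101101); offset now 22 = byte 2 bit 6; 2 bits remain
Read 4: bits[22:23] width=1 -> value=1 (bin 1); offset now 23 = byte 2 bit 7; 1 bits remain

Answer: value=0 offset=3
value=60 offset=13
value=237 offset=22
value=1 offset=23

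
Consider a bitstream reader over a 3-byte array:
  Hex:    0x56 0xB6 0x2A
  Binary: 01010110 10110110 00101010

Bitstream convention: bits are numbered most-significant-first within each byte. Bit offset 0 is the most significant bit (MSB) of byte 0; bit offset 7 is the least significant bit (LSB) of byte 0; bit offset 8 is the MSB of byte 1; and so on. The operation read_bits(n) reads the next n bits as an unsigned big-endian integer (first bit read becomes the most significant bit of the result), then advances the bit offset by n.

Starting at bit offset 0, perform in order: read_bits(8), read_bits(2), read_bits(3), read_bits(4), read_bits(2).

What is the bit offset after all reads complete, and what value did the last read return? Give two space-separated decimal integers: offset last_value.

Answer: 19 1

Derivation:
Read 1: bits[0:8] width=8 -> value=86 (bin 01010110); offset now 8 = byte 1 bit 0; 16 bits remain
Read 2: bits[8:10] width=2 -> value=2 (bin 10); offset now 10 = byte 1 bit 2; 14 bits remain
Read 3: bits[10:13] width=3 -> value=6 (bin 110); offset now 13 = byte 1 bit 5; 11 bits remain
Read 4: bits[13:17] width=4 -> value=12 (bin 1100); offset now 17 = byte 2 bit 1; 7 bits remain
Read 5: bits[17:19] width=2 -> value=1 (bin 01); offset now 19 = byte 2 bit 3; 5 bits remain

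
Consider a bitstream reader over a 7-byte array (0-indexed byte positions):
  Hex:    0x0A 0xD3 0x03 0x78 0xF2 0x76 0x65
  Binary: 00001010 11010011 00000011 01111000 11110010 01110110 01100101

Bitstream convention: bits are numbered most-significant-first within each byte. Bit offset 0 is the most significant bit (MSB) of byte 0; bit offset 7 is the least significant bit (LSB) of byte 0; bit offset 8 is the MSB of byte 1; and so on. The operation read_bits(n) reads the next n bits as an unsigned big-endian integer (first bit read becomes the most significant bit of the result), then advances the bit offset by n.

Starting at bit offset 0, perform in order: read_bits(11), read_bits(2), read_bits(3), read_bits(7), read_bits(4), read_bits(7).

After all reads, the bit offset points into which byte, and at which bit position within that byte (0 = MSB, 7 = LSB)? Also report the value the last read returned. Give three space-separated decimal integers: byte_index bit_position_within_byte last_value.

Read 1: bits[0:11] width=11 -> value=86 (bin 00001010110); offset now 11 = byte 1 bit 3; 45 bits remain
Read 2: bits[11:13] width=2 -> value=2 (bin 10); offset now 13 = byte 1 bit 5; 43 bits remain
Read 3: bits[13:16] width=3 -> value=3 (bin 011); offset now 16 = byte 2 bit 0; 40 bits remain
Read 4: bits[16:23] width=7 -> value=1 (bin 0000001); offset now 23 = byte 2 bit 7; 33 bits remain
Read 5: bits[23:27] width=4 -> value=11 (bin 1011); offset now 27 = byte 3 bit 3; 29 bits remain
Read 6: bits[27:34] width=7 -> value=99 (bin 1100011); offset now 34 = byte 4 bit 2; 22 bits remain

Answer: 4 2 99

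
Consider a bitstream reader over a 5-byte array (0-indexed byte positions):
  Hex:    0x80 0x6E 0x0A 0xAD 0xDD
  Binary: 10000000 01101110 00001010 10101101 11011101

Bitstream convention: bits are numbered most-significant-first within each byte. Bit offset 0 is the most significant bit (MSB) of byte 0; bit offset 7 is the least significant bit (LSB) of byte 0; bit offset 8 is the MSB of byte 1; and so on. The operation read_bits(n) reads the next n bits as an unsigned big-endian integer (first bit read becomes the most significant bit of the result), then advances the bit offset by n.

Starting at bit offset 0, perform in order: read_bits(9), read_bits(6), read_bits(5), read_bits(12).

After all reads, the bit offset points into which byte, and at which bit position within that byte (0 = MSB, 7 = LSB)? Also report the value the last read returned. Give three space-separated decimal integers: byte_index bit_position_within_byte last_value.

Read 1: bits[0:9] width=9 -> value=256 (bin 100000000); offset now 9 = byte 1 bit 1; 31 bits remain
Read 2: bits[9:15] width=6 -> value=55 (bin 110111); offset now 15 = byte 1 bit 7; 25 bits remain
Read 3: bits[15:20] width=5 -> value=0 (bin 00000); offset now 20 = byte 2 bit 4; 20 bits remain
Read 4: bits[20:32] width=12 -> value=2733 (bin 101010101101); offset now 32 = byte 4 bit 0; 8 bits remain

Answer: 4 0 2733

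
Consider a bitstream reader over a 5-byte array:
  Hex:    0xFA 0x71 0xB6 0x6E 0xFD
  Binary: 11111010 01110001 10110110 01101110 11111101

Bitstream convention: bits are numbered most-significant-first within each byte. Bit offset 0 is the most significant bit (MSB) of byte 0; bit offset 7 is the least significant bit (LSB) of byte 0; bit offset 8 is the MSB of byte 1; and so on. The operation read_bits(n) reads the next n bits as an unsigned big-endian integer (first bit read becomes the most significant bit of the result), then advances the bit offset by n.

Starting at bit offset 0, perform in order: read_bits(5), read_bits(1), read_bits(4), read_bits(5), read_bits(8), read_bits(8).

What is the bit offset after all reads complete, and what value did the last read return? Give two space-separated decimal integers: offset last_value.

Read 1: bits[0:5] width=5 -> value=31 (bin 11111); offset now 5 = byte 0 bit 5; 35 bits remain
Read 2: bits[5:6] width=1 -> value=0 (bin 0); offset now 6 = byte 0 bit 6; 34 bits remain
Read 3: bits[6:10] width=4 -> value=9 (bin 1001); offset now 10 = byte 1 bit 2; 30 bits remain
Read 4: bits[10:15] width=5 -> value=24 (bin 11000); offset now 15 = byte 1 bit 7; 25 bits remain
Read 5: bits[15:23] width=8 -> value=219 (bin 11011011); offset now 23 = byte 2 bit 7; 17 bits remain
Read 6: bits[23:31] width=8 -> value=55 (bin 00110111); offset now 31 = byte 3 bit 7; 9 bits remain

Answer: 31 55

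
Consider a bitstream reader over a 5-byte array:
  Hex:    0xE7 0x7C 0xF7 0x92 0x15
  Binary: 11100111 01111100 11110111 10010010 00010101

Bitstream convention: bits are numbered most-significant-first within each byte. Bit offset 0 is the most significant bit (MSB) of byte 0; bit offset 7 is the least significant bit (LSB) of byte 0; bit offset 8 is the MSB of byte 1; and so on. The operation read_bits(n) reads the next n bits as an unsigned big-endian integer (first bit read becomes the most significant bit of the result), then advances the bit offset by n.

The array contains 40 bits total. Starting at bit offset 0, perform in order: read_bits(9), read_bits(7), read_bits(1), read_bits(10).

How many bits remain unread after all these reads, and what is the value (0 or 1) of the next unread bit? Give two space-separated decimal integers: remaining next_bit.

Read 1: bits[0:9] width=9 -> value=462 (bin 111001110); offset now 9 = byte 1 bit 1; 31 bits remain
Read 2: bits[9:16] width=7 -> value=124 (bin 1111100); offset now 16 = byte 2 bit 0; 24 bits remain
Read 3: bits[16:17] width=1 -> value=1 (bin 1); offset now 17 = byte 2 bit 1; 23 bits remain
Read 4: bits[17:27] width=10 -> value=956 (bin 1110111100); offset now 27 = byte 3 bit 3; 13 bits remain

Answer: 13 1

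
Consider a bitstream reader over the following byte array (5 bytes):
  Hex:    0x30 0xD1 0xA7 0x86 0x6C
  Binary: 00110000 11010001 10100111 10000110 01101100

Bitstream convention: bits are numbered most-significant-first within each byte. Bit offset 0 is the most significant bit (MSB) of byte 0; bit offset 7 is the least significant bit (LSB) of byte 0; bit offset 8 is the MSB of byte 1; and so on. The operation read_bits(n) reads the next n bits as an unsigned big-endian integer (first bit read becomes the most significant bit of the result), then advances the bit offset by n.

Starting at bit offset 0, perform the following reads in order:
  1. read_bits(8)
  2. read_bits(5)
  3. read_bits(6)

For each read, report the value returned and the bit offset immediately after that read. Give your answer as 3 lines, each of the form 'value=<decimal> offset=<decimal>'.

Answer: value=48 offset=8
value=26 offset=13
value=13 offset=19

Derivation:
Read 1: bits[0:8] width=8 -> value=48 (bin 00110000); offset now 8 = byte 1 bit 0; 32 bits remain
Read 2: bits[8:13] width=5 -> value=26 (bin 11010); offset now 13 = byte 1 bit 5; 27 bits remain
Read 3: bits[13:19] width=6 -> value=13 (bin 001101); offset now 19 = byte 2 bit 3; 21 bits remain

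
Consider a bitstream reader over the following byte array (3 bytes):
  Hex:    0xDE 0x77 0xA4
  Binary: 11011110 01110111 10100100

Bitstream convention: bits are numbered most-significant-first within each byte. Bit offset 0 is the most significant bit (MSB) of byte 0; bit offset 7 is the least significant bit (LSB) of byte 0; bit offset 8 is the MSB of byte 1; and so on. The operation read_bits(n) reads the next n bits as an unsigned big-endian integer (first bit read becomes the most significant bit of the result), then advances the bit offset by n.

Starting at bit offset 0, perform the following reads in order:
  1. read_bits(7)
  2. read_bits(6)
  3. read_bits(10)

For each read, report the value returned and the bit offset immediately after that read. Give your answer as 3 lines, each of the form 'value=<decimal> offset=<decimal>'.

Read 1: bits[0:7] width=7 -> value=111 (bin 1101111); offset now 7 = byte 0 bit 7; 17 bits remain
Read 2: bits[7:13] width=6 -> value=14 (bin 001110); offset now 13 = byte 1 bit 5; 11 bits remain
Read 3: bits[13:23] width=10 -> value=978 (bin 1111010010); offset now 23 = byte 2 bit 7; 1 bits remain

Answer: value=111 offset=7
value=14 offset=13
value=978 offset=23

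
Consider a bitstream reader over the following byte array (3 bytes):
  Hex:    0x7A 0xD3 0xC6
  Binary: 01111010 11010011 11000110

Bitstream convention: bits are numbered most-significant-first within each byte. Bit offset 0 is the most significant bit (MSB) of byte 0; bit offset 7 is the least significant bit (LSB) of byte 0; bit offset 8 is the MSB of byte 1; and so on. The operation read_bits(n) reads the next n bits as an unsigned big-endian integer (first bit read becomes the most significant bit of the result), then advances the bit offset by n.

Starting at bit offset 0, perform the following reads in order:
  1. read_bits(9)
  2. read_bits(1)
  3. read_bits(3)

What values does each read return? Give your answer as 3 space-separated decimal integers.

Read 1: bits[0:9] width=9 -> value=245 (bin 011110101); offset now 9 = byte 1 bit 1; 15 bits remain
Read 2: bits[9:10] width=1 -> value=1 (bin 1); offset now 10 = byte 1 bit 2; 14 bits remain
Read 3: bits[10:13] width=3 -> value=2 (bin 010); offset now 13 = byte 1 bit 5; 11 bits remain

Answer: 245 1 2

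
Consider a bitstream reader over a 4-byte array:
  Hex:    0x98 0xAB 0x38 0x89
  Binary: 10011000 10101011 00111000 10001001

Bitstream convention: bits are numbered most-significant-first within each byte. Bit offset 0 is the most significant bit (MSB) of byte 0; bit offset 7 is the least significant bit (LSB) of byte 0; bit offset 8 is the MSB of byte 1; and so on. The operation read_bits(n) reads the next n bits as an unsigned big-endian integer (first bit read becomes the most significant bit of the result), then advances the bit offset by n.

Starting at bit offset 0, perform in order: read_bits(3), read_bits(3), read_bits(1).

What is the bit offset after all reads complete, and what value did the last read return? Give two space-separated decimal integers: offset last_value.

Read 1: bits[0:3] width=3 -> value=4 (bin 100); offset now 3 = byte 0 bit 3; 29 bits remain
Read 2: bits[3:6] width=3 -> value=6 (bin 110); offset now 6 = byte 0 bit 6; 26 bits remain
Read 3: bits[6:7] width=1 -> value=0 (bin 0); offset now 7 = byte 0 bit 7; 25 bits remain

Answer: 7 0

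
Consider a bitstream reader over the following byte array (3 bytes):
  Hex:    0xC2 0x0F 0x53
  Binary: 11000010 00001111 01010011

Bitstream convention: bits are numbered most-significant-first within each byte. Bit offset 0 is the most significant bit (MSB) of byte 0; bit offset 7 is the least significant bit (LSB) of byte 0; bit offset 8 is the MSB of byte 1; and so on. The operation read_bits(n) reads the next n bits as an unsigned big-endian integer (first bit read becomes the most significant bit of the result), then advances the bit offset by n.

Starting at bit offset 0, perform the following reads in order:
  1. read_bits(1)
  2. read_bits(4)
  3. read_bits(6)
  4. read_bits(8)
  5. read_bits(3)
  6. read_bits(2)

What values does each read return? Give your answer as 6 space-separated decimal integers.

Answer: 1 8 16 122 4 3

Derivation:
Read 1: bits[0:1] width=1 -> value=1 (bin 1); offset now 1 = byte 0 bit 1; 23 bits remain
Read 2: bits[1:5] width=4 -> value=8 (bin 1000); offset now 5 = byte 0 bit 5; 19 bits remain
Read 3: bits[5:11] width=6 -> value=16 (bin 010000); offset now 11 = byte 1 bit 3; 13 bits remain
Read 4: bits[11:19] width=8 -> value=122 (bin 01111010); offset now 19 = byte 2 bit 3; 5 bits remain
Read 5: bits[19:22] width=3 -> value=4 (bin 100); offset now 22 = byte 2 bit 6; 2 bits remain
Read 6: bits[22:24] width=2 -> value=3 (bin 11); offset now 24 = byte 3 bit 0; 0 bits remain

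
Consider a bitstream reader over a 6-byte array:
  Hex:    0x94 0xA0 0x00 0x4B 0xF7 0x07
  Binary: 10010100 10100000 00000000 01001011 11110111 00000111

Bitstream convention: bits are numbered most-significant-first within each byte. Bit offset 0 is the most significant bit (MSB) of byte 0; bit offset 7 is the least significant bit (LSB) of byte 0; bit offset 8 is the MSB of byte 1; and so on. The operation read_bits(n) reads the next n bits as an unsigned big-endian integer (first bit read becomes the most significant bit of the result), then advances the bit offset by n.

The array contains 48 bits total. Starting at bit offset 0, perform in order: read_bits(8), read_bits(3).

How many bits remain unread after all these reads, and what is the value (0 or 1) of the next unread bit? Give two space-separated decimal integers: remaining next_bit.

Read 1: bits[0:8] width=8 -> value=148 (bin 10010100); offset now 8 = byte 1 bit 0; 40 bits remain
Read 2: bits[8:11] width=3 -> value=5 (bin 101); offset now 11 = byte 1 bit 3; 37 bits remain

Answer: 37 0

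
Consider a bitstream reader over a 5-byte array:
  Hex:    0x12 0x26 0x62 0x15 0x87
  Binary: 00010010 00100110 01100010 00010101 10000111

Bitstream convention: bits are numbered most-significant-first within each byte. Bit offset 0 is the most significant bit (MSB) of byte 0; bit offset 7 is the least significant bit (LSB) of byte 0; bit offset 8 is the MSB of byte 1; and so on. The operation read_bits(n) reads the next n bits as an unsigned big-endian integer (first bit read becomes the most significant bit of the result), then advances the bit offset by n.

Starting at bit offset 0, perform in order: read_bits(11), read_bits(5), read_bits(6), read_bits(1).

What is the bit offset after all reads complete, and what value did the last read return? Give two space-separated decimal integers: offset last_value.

Read 1: bits[0:11] width=11 -> value=145 (bin 00010010001); offset now 11 = byte 1 bit 3; 29 bits remain
Read 2: bits[11:16] width=5 -> value=6 (bin 00110); offset now 16 = byte 2 bit 0; 24 bits remain
Read 3: bits[16:22] width=6 -> value=24 (bin 011000); offset now 22 = byte 2 bit 6; 18 bits remain
Read 4: bits[22:23] width=1 -> value=1 (bin 1); offset now 23 = byte 2 bit 7; 17 bits remain

Answer: 23 1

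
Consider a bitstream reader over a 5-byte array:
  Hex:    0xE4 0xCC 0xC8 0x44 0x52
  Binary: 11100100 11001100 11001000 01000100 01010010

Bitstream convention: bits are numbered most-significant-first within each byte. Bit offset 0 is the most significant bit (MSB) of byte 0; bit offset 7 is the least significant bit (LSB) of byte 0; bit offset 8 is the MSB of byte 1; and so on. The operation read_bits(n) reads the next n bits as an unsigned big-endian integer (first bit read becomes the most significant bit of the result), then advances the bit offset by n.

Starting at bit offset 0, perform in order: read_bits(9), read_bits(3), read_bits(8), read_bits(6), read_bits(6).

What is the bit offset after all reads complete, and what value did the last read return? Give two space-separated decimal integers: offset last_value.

Read 1: bits[0:9] width=9 -> value=457 (bin 111001001); offset now 9 = byte 1 bit 1; 31 bits remain
Read 2: bits[9:12] width=3 -> value=4 (bin 100); offset now 12 = byte 1 bit 4; 28 bits remain
Read 3: bits[12:20] width=8 -> value=204 (bin 11001100); offset now 20 = byte 2 bit 4; 20 bits remain
Read 4: bits[20:26] width=6 -> value=33 (bin 100001); offset now 26 = byte 3 bit 2; 14 bits remain
Read 5: bits[26:32] width=6 -> value=4 (bin 000100); offset now 32 = byte 4 bit 0; 8 bits remain

Answer: 32 4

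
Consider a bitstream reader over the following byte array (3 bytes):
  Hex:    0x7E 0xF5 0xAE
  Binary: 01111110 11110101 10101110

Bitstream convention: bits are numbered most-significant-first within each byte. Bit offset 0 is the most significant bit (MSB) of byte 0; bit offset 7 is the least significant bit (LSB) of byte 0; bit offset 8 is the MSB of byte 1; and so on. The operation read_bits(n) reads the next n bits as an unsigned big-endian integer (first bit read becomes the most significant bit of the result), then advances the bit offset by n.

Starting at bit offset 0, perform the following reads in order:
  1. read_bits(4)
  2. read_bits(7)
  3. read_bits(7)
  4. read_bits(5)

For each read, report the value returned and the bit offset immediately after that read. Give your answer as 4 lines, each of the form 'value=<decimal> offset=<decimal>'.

Answer: value=7 offset=4
value=119 offset=11
value=86 offset=18
value=23 offset=23

Derivation:
Read 1: bits[0:4] width=4 -> value=7 (bin 0111); offset now 4 = byte 0 bit 4; 20 bits remain
Read 2: bits[4:11] width=7 -> value=119 (bin 1110111); offset now 11 = byte 1 bit 3; 13 bits remain
Read 3: bits[11:18] width=7 -> value=86 (bin 1010110); offset now 18 = byte 2 bit 2; 6 bits remain
Read 4: bits[18:23] width=5 -> value=23 (bin 10111); offset now 23 = byte 2 bit 7; 1 bits remain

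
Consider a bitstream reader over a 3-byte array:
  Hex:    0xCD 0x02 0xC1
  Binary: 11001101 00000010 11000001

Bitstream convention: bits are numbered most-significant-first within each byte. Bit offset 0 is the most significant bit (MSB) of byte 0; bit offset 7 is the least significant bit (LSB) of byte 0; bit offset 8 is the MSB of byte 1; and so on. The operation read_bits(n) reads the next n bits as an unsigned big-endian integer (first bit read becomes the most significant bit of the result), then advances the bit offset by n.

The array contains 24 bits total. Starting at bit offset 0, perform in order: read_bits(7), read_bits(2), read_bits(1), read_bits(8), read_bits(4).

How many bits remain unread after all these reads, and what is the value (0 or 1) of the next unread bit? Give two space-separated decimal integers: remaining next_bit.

Read 1: bits[0:7] width=7 -> value=102 (bin 1100110); offset now 7 = byte 0 bit 7; 17 bits remain
Read 2: bits[7:9] width=2 -> value=2 (bin 10); offset now 9 = byte 1 bit 1; 15 bits remain
Read 3: bits[9:10] width=1 -> value=0 (bin 0); offset now 10 = byte 1 bit 2; 14 bits remain
Read 4: bits[10:18] width=8 -> value=11 (bin 00001011); offset now 18 = byte 2 bit 2; 6 bits remain
Read 5: bits[18:22] width=4 -> value=0 (bin 0000); offset now 22 = byte 2 bit 6; 2 bits remain

Answer: 2 0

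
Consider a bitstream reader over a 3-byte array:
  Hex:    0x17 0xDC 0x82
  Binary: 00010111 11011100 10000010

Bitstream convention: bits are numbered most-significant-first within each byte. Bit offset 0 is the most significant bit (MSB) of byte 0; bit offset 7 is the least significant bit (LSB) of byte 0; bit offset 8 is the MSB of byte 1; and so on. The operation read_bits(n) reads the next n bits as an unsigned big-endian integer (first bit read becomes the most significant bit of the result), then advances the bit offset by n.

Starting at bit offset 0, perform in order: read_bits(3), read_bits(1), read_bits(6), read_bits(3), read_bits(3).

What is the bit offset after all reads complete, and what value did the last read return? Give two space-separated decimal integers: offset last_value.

Answer: 16 4

Derivation:
Read 1: bits[0:3] width=3 -> value=0 (bin 000); offset now 3 = byte 0 bit 3; 21 bits remain
Read 2: bits[3:4] width=1 -> value=1 (bin 1); offset now 4 = byte 0 bit 4; 20 bits remain
Read 3: bits[4:10] width=6 -> value=31 (bin 011111); offset now 10 = byte 1 bit 2; 14 bits remain
Read 4: bits[10:13] width=3 -> value=3 (bin 011); offset now 13 = byte 1 bit 5; 11 bits remain
Read 5: bits[13:16] width=3 -> value=4 (bin 100); offset now 16 = byte 2 bit 0; 8 bits remain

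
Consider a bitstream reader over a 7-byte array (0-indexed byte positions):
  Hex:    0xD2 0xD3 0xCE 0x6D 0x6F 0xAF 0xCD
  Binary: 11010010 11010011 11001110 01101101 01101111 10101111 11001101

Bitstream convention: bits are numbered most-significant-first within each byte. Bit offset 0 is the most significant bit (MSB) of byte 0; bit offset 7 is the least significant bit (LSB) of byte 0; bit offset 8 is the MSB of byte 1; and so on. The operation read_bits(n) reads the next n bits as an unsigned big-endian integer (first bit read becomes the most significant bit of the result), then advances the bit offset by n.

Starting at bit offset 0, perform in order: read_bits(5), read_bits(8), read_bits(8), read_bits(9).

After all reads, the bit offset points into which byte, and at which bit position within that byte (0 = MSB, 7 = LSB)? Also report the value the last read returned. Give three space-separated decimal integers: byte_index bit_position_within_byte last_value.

Answer: 3 6 411

Derivation:
Read 1: bits[0:5] width=5 -> value=26 (bin 11010); offset now 5 = byte 0 bit 5; 51 bits remain
Read 2: bits[5:13] width=8 -> value=90 (bin 01011010); offset now 13 = byte 1 bit 5; 43 bits remain
Read 3: bits[13:21] width=8 -> value=121 (bin 01111001); offset now 21 = byte 2 bit 5; 35 bits remain
Read 4: bits[21:30] width=9 -> value=411 (bin 110011011); offset now 30 = byte 3 bit 6; 26 bits remain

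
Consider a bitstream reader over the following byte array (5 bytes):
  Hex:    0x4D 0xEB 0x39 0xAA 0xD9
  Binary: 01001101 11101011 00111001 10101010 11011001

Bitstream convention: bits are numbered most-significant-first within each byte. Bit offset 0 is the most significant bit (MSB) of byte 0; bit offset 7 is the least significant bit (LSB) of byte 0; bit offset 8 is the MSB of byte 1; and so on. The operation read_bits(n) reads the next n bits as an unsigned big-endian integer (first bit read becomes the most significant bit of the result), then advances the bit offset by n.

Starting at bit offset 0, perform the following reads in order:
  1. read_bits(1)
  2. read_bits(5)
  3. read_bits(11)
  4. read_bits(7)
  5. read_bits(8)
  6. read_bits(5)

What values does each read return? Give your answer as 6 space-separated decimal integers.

Read 1: bits[0:1] width=1 -> value=0 (bin 0); offset now 1 = byte 0 bit 1; 39 bits remain
Read 2: bits[1:6] width=5 -> value=19 (bin 10011); offset now 6 = byte 0 bit 6; 34 bits remain
Read 3: bits[6:17] width=11 -> value=982 (bin 01111010110); offset now 17 = byte 2 bit 1; 23 bits remain
Read 4: bits[17:24] width=7 -> value=57 (bin 0111001); offset now 24 = byte 3 bit 0; 16 bits remain
Read 5: bits[24:32] width=8 -> value=170 (bin 10101010); offset now 32 = byte 4 bit 0; 8 bits remain
Read 6: bits[32:37] width=5 -> value=27 (bin 11011); offset now 37 = byte 4 bit 5; 3 bits remain

Answer: 0 19 982 57 170 27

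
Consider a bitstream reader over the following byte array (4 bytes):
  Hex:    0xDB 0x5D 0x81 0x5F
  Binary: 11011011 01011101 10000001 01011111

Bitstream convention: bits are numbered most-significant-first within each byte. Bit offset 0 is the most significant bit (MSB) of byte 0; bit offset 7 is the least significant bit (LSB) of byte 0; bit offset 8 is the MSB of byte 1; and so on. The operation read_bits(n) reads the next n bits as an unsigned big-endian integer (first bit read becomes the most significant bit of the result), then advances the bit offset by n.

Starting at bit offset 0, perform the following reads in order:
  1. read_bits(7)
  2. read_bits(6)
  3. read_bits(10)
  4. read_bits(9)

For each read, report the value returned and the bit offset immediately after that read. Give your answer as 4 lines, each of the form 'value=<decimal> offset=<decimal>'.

Read 1: bits[0:7] width=7 -> value=109 (bin 1101101); offset now 7 = byte 0 bit 7; 25 bits remain
Read 2: bits[7:13] width=6 -> value=43 (bin 101011); offset now 13 = byte 1 bit 5; 19 bits remain
Read 3: bits[13:23] width=10 -> value=704 (bin 1011000000); offset now 23 = byte 2 bit 7; 9 bits remain
Read 4: bits[23:32] width=9 -> value=351 (bin 101011111); offset now 32 = byte 4 bit 0; 0 bits remain

Answer: value=109 offset=7
value=43 offset=13
value=704 offset=23
value=351 offset=32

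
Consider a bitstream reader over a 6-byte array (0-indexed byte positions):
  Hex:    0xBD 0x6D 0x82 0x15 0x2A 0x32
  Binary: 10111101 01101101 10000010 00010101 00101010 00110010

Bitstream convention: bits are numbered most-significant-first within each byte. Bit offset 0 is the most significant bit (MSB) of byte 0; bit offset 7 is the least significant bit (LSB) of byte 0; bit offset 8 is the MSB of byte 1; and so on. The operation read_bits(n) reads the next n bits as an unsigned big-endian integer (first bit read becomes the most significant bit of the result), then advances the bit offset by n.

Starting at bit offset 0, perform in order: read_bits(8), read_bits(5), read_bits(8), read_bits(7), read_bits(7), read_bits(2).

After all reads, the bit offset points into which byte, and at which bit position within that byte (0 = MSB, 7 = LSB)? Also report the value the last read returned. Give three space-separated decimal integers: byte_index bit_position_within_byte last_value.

Read 1: bits[0:8] width=8 -> value=189 (bin 10111101); offset now 8 = byte 1 bit 0; 40 bits remain
Read 2: bits[8:13] width=5 -> value=13 (bin 01101); offset now 13 = byte 1 bit 5; 35 bits remain
Read 3: bits[13:21] width=8 -> value=176 (bin 10110000); offset now 21 = byte 2 bit 5; 27 bits remain
Read 4: bits[21:28] width=7 -> value=33 (bin 0100001); offset now 28 = byte 3 bit 4; 20 bits remain
Read 5: bits[28:35] width=7 -> value=41 (bin 0101001); offset now 35 = byte 4 bit 3; 13 bits remain
Read 6: bits[35:37] width=2 -> value=1 (bin 01); offset now 37 = byte 4 bit 5; 11 bits remain

Answer: 4 5 1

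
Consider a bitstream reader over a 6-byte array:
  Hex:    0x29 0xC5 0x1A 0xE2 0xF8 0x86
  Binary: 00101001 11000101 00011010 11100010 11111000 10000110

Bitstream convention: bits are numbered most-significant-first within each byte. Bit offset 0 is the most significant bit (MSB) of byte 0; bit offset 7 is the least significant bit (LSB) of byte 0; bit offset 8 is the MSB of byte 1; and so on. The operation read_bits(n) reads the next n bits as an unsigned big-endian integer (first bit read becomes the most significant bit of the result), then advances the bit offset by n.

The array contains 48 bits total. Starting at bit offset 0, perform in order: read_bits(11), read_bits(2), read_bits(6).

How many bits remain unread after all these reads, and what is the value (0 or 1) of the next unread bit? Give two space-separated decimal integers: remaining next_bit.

Read 1: bits[0:11] width=11 -> value=334 (bin 00101001110); offset now 11 = byte 1 bit 3; 37 bits remain
Read 2: bits[11:13] width=2 -> value=0 (bin 00); offset now 13 = byte 1 bit 5; 35 bits remain
Read 3: bits[13:19] width=6 -> value=40 (bin 101000); offset now 19 = byte 2 bit 3; 29 bits remain

Answer: 29 1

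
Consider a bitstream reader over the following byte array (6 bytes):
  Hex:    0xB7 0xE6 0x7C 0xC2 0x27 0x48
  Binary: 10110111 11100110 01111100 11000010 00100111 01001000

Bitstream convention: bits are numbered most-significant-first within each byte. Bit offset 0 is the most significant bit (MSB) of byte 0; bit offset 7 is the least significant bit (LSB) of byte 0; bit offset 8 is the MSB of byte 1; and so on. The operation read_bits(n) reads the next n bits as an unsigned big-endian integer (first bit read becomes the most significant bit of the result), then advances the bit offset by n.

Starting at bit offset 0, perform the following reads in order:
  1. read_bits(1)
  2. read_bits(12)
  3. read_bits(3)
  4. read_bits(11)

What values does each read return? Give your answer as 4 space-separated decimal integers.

Answer: 1 1788 6 998

Derivation:
Read 1: bits[0:1] width=1 -> value=1 (bin 1); offset now 1 = byte 0 bit 1; 47 bits remain
Read 2: bits[1:13] width=12 -> value=1788 (bin 011011111100); offset now 13 = byte 1 bit 5; 35 bits remain
Read 3: bits[13:16] width=3 -> value=6 (bin 110); offset now 16 = byte 2 bit 0; 32 bits remain
Read 4: bits[16:27] width=11 -> value=998 (bin 01111100110); offset now 27 = byte 3 bit 3; 21 bits remain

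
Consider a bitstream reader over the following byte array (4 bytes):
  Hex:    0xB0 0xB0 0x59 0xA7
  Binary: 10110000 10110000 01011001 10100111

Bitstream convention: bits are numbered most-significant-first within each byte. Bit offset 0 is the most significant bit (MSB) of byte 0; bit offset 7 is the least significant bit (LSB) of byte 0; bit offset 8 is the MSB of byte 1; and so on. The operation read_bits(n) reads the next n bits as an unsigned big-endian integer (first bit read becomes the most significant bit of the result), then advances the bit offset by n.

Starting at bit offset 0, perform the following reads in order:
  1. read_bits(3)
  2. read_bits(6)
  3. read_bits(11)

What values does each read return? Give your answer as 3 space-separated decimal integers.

Read 1: bits[0:3] width=3 -> value=5 (bin 101); offset now 3 = byte 0 bit 3; 29 bits remain
Read 2: bits[3:9] width=6 -> value=33 (bin 100001); offset now 9 = byte 1 bit 1; 23 bits remain
Read 3: bits[9:20] width=11 -> value=773 (bin 01100000101); offset now 20 = byte 2 bit 4; 12 bits remain

Answer: 5 33 773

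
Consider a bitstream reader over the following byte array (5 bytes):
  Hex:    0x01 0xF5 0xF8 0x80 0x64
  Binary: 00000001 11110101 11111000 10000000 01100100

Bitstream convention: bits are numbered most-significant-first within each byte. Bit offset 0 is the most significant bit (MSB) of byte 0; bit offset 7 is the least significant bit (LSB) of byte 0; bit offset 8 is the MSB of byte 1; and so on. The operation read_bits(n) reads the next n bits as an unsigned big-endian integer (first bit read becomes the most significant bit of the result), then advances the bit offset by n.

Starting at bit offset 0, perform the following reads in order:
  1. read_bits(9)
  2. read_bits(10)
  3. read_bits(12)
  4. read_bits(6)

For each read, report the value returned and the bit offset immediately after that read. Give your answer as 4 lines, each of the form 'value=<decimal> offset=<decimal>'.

Answer: value=3 offset=9
value=943 offset=19
value=3136 offset=31
value=12 offset=37

Derivation:
Read 1: bits[0:9] width=9 -> value=3 (bin 000000011); offset now 9 = byte 1 bit 1; 31 bits remain
Read 2: bits[9:19] width=10 -> value=943 (bin 1110101111); offset now 19 = byte 2 bit 3; 21 bits remain
Read 3: bits[19:31] width=12 -> value=3136 (bin 110001000000); offset now 31 = byte 3 bit 7; 9 bits remain
Read 4: bits[31:37] width=6 -> value=12 (bin 001100); offset now 37 = byte 4 bit 5; 3 bits remain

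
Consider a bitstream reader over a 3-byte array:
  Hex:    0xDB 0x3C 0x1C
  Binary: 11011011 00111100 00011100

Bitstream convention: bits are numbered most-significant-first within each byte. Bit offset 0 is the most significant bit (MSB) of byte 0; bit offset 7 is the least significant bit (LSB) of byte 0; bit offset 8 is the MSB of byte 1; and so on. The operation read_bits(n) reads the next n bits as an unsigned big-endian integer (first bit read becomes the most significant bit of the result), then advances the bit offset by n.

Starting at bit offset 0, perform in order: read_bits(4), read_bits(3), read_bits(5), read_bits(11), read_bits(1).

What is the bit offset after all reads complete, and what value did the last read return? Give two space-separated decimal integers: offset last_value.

Read 1: bits[0:4] width=4 -> value=13 (bin 1101); offset now 4 = byte 0 bit 4; 20 bits remain
Read 2: bits[4:7] width=3 -> value=5 (bin 101); offset now 7 = byte 0 bit 7; 17 bits remain
Read 3: bits[7:12] width=5 -> value=19 (bin 10011); offset now 12 = byte 1 bit 4; 12 bits remain
Read 4: bits[12:23] width=11 -> value=1550 (bin 11000001110); offset now 23 = byte 2 bit 7; 1 bits remain
Read 5: bits[23:24] width=1 -> value=0 (bin 0); offset now 24 = byte 3 bit 0; 0 bits remain

Answer: 24 0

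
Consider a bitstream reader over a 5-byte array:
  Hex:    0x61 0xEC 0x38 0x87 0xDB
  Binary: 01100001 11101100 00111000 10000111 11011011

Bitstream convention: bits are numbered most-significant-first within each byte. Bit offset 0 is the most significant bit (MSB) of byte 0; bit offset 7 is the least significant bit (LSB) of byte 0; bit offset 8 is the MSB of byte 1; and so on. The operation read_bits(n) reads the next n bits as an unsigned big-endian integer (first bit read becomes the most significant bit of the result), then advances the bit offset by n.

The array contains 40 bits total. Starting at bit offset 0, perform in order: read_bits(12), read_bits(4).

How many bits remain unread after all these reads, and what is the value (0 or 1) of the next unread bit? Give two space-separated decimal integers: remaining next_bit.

Answer: 24 0

Derivation:
Read 1: bits[0:12] width=12 -> value=1566 (bin 011000011110); offset now 12 = byte 1 bit 4; 28 bits remain
Read 2: bits[12:16] width=4 -> value=12 (bin 1100); offset now 16 = byte 2 bit 0; 24 bits remain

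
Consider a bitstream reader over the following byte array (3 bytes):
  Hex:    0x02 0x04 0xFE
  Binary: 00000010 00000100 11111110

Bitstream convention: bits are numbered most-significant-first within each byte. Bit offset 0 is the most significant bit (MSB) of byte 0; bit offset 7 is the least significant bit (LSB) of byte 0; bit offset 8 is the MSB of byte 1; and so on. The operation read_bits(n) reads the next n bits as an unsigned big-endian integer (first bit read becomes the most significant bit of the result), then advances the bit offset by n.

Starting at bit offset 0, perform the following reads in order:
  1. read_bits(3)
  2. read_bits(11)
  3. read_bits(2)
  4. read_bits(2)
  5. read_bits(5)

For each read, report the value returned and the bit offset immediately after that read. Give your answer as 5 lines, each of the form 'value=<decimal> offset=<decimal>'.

Read 1: bits[0:3] width=3 -> value=0 (bin 000); offset now 3 = byte 0 bit 3; 21 bits remain
Read 2: bits[3:14] width=11 -> value=129 (bin 00010000001); offset now 14 = byte 1 bit 6; 10 bits remain
Read 3: bits[14:16] width=2 -> value=0 (bin 00); offset now 16 = byte 2 bit 0; 8 bits remain
Read 4: bits[16:18] width=2 -> value=3 (bin 11); offset now 18 = byte 2 bit 2; 6 bits remain
Read 5: bits[18:23] width=5 -> value=31 (bin 11111); offset now 23 = byte 2 bit 7; 1 bits remain

Answer: value=0 offset=3
value=129 offset=14
value=0 offset=16
value=3 offset=18
value=31 offset=23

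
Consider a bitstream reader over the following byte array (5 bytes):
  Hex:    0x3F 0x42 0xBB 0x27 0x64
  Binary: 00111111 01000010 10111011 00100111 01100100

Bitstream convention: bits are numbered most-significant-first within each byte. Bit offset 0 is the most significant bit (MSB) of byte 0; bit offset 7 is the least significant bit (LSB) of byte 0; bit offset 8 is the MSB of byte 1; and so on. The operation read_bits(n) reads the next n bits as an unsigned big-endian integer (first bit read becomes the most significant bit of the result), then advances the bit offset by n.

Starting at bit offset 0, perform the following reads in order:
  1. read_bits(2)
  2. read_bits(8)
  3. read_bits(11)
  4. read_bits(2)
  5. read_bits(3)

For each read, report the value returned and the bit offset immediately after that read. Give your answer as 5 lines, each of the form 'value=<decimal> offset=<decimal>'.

Read 1: bits[0:2] width=2 -> value=0 (bin 00); offset now 2 = byte 0 bit 2; 38 bits remain
Read 2: bits[2:10] width=8 -> value=253 (bin 11111101); offset now 10 = byte 1 bit 2; 30 bits remain
Read 3: bits[10:21] width=11 -> value=87 (bin 00001010111); offset now 21 = byte 2 bit 5; 19 bits remain
Read 4: bits[21:23] width=2 -> value=1 (bin 01); offset now 23 = byte 2 bit 7; 17 bits remain
Read 5: bits[23:26] width=3 -> value=4 (bin 100); offset now 26 = byte 3 bit 2; 14 bits remain

Answer: value=0 offset=2
value=253 offset=10
value=87 offset=21
value=1 offset=23
value=4 offset=26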